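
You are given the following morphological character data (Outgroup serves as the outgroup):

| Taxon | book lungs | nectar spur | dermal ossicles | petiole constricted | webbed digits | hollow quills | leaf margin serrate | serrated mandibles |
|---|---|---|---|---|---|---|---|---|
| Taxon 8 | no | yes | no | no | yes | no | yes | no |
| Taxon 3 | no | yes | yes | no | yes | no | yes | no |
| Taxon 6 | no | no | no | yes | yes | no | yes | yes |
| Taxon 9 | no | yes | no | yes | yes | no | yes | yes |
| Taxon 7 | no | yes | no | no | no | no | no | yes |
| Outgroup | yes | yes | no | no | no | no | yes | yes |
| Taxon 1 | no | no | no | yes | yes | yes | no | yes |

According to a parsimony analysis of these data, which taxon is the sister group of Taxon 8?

Taxon 3

Character polarity is set by the outgroup: the derived state is whichever differs from the outgroup's state, so for book lungs, nectar spur, leaf margin serrate, serrated mandibles the derived state is 'no', and for the remaining characters it is 'yes'.
All ingroup taxa share the derived state 'no' for book lungs; it defines the ingroup but does not resolve relationships within it.
Only Taxon 1 and Taxon 6 show the derived state 'no' for nectar spur, supporting them as a clade.
dermal ossicles (derived state 'yes') is unique to Taxon 3 (autapomorphy; uninformative for grouping).
petiole constricted: derived state 'yes' in Taxon 1, Taxon 6, and Taxon 9 only — synapomorphy for {Taxon 1, Taxon 6, Taxon 9}.
Only Taxon 1, Taxon 3, Taxon 6, Taxon 8, and Taxon 9 show the derived state 'yes' for webbed digits, supporting them as a clade.
hollow quills: derived state 'yes' in Taxon 1 only — an autapomorphy, so it tells us nothing about relationships among taxa.
leaf margin serrate groups Taxon 1 and Taxon 7, which is incompatible with the clades supported by the remaining characters; treating it as convergent (homoplasy) costs fewer steps than any alternative tree.
serrated mandibles: derived state 'no' in Taxon 3 and Taxon 8 only — synapomorphy for {Taxon 3, Taxon 8}.
Most parsimonious ingroup topology: ((((Taxon 1,Taxon 6),Taxon 9),(Taxon 8,Taxon 3)),Taxon 7).
Taxon 8 and Taxon 3 form a cherry on this tree, so they are sister taxa.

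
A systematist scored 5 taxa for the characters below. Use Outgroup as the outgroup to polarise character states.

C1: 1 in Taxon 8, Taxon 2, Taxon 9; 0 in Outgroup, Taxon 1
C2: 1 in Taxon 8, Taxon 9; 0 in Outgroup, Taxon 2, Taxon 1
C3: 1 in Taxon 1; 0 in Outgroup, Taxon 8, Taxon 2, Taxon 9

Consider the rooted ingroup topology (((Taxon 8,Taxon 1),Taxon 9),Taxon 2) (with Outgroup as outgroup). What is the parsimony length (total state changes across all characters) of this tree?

Map each character onto (((Taxon 8,Taxon 1),Taxon 9),Taxon 2) (rooted by Outgroup) and count the minimum state changes it requires (Fitch parsimony):
C1: 2; C2: 2; C3: 1.
Total tree length = 5.

5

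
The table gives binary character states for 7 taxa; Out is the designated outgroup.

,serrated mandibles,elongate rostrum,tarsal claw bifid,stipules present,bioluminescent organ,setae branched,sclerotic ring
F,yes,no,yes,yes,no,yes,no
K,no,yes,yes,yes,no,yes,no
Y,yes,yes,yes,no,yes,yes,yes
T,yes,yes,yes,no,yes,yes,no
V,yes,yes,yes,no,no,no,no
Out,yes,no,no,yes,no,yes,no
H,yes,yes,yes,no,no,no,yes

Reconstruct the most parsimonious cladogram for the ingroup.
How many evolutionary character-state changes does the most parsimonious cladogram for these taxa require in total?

Character polarity is set by the outgroup: the derived state is whichever differs from the outgroup's state, so for serrated mandibles, stipules present, setae branched the derived state is 'no', and for the remaining characters it is 'yes'.
serrated mandibles (derived state 'no') is unique to K (autapomorphy; uninformative for grouping).
elongate rostrum (derived state 'yes') is shared by H, K, T, V, and Y — a synapomorphy uniting that clade.
All ingroup taxa share the derived state 'yes' for tarsal claw bifid; it defines the ingroup but does not resolve relationships within it.
Only H, T, V, and Y show the derived state 'no' for stipules present, supporting them as a clade.
bioluminescent organ: derived state 'yes' in T and Y only — synapomorphy for {T, Y}.
Only H and V show the derived state 'no' for setae branched, supporting them as a clade.
sclerotic ring groups H and Y, which is incompatible with the clades supported by the remaining characters; treating it as convergent (homoplasy) costs fewer steps than any alternative tree.
Most parsimonious ingroup topology: ((((Y,T),(V,H)),K),F).
Changes per character on this tree: serrated mandibles: 1; elongate rostrum: 1; tarsal claw bifid: 1; stipules present: 1; bioluminescent organ: 1; setae branched: 1; sclerotic ring: 2.
Total = 8.

8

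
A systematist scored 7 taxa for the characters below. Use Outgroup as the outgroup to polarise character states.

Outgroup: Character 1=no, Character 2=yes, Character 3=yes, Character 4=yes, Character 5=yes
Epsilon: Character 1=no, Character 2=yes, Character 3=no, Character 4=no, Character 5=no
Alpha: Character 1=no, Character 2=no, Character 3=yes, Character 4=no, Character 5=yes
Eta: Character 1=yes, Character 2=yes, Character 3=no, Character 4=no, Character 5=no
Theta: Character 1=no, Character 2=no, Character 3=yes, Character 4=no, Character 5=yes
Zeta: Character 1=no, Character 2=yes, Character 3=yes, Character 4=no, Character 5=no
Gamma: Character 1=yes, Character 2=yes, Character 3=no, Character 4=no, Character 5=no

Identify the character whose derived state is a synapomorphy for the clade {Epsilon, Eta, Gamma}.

Character polarity is set by the outgroup: the derived state is whichever differs from the outgroup's state, so for Character 2, Character 3, Character 4, Character 5 the derived state is 'no', and for the remaining characters it is 'yes'.
Character 1 (derived state 'yes') is shared by Eta and Gamma — a synapomorphy uniting that clade.
Character 2: derived state 'no' in Alpha and Theta only — synapomorphy for {Alpha, Theta}.
Only Epsilon, Eta, and Gamma show the derived state 'no' for Character 3, supporting them as a clade.
All ingroup taxa share the derived state 'no' for Character 4; it defines the ingroup but does not resolve relationships within it.
Character 5 (derived state 'no') is shared by Epsilon, Eta, Gamma, and Zeta — a synapomorphy uniting that clade.
Most parsimonious ingroup topology: (((Epsilon,(Eta,Gamma)),Zeta),(Alpha,Theta)).
The clade {Epsilon, Eta, Gamma} is supported by Character 3: its derived state 'no' occurs in exactly those taxa and in no other taxon (including the outgroup).

Character 3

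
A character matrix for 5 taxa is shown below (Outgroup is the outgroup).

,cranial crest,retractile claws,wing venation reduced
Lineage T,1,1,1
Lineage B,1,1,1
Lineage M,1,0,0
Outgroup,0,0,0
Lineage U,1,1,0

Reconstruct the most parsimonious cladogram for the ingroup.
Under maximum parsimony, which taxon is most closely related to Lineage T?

The outgroup has state '0' for every character, so '1' is the derived state throughout.
All ingroup taxa share the derived state '1' for cranial crest; it defines the ingroup but does not resolve relationships within it.
retractile claws (derived state '1') is shared by Lineage B, Lineage T, and Lineage U — a synapomorphy uniting that clade.
Only Lineage B and Lineage T show the derived state '1' for wing venation reduced, supporting them as a clade.
Most parsimonious ingroup topology: (Lineage M,(Lineage U,(Lineage T,Lineage B))).
Lineage T and Lineage B form a cherry on this tree, so they are sister taxa.

Lineage B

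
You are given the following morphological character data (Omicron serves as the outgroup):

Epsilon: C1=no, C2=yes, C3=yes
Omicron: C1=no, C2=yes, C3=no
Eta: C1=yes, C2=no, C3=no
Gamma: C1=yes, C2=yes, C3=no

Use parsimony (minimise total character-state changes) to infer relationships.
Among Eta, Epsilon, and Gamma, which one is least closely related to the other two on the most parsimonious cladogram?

Epsilon

Character polarity is set by the outgroup: the derived state is whichever differs from the outgroup's state, so for C2 the derived state is 'no', and for the remaining characters it is 'yes'.
Only Eta and Gamma show the derived state 'yes' for C1, supporting them as a clade.
C2 (derived state 'no') is unique to Eta (autapomorphy; uninformative for grouping).
C3 (derived state 'yes') is unique to Epsilon (autapomorphy; uninformative for grouping).
Most parsimonious ingroup topology: (Epsilon,(Gamma,Eta)).
Gamma and Eta share a more recent common ancestor with each other than either does with Epsilon, so Epsilon is the least closely related of the three.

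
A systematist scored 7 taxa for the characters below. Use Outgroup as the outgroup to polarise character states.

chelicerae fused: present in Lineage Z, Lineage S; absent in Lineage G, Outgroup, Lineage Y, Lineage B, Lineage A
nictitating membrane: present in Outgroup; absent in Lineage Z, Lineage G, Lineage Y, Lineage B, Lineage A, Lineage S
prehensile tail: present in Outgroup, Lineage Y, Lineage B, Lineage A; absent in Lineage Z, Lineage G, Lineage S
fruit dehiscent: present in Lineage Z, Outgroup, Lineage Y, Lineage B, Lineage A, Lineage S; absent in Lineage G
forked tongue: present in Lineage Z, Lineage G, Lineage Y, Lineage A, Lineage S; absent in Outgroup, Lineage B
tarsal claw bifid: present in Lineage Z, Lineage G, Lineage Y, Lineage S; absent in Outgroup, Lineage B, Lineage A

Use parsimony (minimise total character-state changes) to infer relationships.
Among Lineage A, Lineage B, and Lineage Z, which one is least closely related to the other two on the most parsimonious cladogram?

Character polarity is set by the outgroup: the derived state is whichever differs from the outgroup's state, so for nictitating membrane, prehensile tail, fruit dehiscent the derived state is 'absent', and for the remaining characters it is 'present'.
chelicerae fused: derived state 'present' in Lineage S and Lineage Z only — synapomorphy for {Lineage S, Lineage Z}.
nictitating membrane (derived state 'absent') is shared by all ingroup taxa — unites the whole ingroup.
Only Lineage G, Lineage S, and Lineage Z show the derived state 'absent' for prehensile tail, supporting them as a clade.
fruit dehiscent: derived state 'absent' in Lineage G only — an autapomorphy, so it tells us nothing about relationships among taxa.
forked tongue (derived state 'present') is shared by Lineage A, Lineage G, Lineage S, Lineage Y, and Lineage Z — a synapomorphy uniting that clade.
tarsal claw bifid (derived state 'present') is shared by Lineage G, Lineage S, Lineage Y, and Lineage Z — a synapomorphy uniting that clade.
Most parsimonious ingroup topology: ((Lineage A,((Lineage G,(Lineage S,Lineage Z)),Lineage Y)),Lineage B).
Lineage Z and Lineage A share a more recent common ancestor with each other than either does with Lineage B, so Lineage B is the least closely related of the three.

Lineage B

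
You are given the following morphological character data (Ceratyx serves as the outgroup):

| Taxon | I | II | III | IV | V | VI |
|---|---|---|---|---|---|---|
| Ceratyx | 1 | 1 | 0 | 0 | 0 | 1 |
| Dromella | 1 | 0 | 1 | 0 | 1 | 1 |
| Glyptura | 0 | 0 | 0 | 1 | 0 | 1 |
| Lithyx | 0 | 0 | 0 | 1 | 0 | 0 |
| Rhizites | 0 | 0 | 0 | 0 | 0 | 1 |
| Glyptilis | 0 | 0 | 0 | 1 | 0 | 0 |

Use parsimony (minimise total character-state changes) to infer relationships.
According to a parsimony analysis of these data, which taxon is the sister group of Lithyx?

Character polarity is set by the outgroup: the derived state is whichever differs from the outgroup's state, so for I, II, VI the derived state is '0', and for the remaining characters it is '1'.
I: derived state '0' in Glyptilis, Glyptura, Lithyx, and Rhizites only — synapomorphy for {Glyptilis, Glyptura, Lithyx, Rhizites}.
All ingroup taxa share the derived state '0' for II; it defines the ingroup but does not resolve relationships within it.
III (derived state '1') is unique to Dromella (autapomorphy; uninformative for grouping).
Only Glyptilis, Glyptura, and Lithyx show the derived state '1' for IV, supporting them as a clade.
V (derived state '1') is unique to Dromella (autapomorphy; uninformative for grouping).
Only Glyptilis and Lithyx show the derived state '0' for VI, supporting them as a clade.
Most parsimonious ingroup topology: (Dromella,((Glyptura,(Lithyx,Glyptilis)),Rhizites)).
Lithyx and Glyptilis form a cherry on this tree, so they are sister taxa.

Glyptilis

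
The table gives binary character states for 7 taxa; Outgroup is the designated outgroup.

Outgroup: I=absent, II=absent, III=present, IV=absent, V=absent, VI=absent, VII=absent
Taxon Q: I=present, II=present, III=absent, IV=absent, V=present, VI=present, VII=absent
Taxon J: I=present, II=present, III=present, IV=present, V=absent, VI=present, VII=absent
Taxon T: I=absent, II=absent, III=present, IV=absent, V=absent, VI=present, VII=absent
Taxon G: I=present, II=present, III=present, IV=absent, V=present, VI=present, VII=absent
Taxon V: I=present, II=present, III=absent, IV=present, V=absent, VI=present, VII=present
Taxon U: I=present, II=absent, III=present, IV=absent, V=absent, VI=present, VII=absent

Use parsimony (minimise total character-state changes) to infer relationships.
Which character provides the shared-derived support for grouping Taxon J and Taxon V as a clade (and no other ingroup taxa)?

Character polarity is set by the outgroup: the derived state is whichever differs from the outgroup's state, so for III the derived state is 'absent', and for the remaining characters it is 'present'.
I: derived state 'present' in Taxon G, Taxon J, Taxon Q, Taxon U, and Taxon V only — synapomorphy for {Taxon G, Taxon J, Taxon Q, Taxon U, Taxon V}.
II: derived state 'present' in Taxon G, Taxon J, Taxon Q, and Taxon V only — synapomorphy for {Taxon G, Taxon J, Taxon Q, Taxon V}.
III groups Taxon Q and Taxon V, which is incompatible with the clades supported by the remaining characters; treating it as convergent (homoplasy) costs fewer steps than any alternative tree.
Only Taxon J and Taxon V show the derived state 'present' for IV, supporting them as a clade.
Only Taxon G and Taxon Q show the derived state 'present' for V, supporting them as a clade.
VI (derived state 'present') is shared by all ingroup taxa — unites the whole ingroup.
VII (derived state 'present') is unique to Taxon V (autapomorphy; uninformative for grouping).
Most parsimonious ingroup topology: ((((Taxon Q,Taxon G),(Taxon J,Taxon V)),Taxon U),Taxon T).
The clade {Taxon J, Taxon V} is supported by IV: its derived state 'present' occurs in exactly those taxa and in no other taxon (including the outgroup).

IV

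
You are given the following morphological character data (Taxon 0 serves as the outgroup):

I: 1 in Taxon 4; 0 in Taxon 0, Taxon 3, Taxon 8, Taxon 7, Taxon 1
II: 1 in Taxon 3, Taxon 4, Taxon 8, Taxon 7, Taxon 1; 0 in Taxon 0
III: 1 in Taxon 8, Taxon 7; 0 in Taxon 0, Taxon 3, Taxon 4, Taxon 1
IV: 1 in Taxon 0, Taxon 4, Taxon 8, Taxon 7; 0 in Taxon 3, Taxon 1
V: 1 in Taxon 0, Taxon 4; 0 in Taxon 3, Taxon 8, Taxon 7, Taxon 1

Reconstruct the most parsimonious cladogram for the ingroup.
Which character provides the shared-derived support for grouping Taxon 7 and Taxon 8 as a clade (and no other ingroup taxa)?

Character polarity is set by the outgroup: the derived state is whichever differs from the outgroup's state, so for IV, V the derived state is '0', and for the remaining characters it is '1'.
I: derived state '1' in Taxon 4 only — an autapomorphy, so it tells us nothing about relationships among taxa.
All ingroup taxa share the derived state '1' for II; it defines the ingroup but does not resolve relationships within it.
III (derived state '1') is shared by Taxon 7 and Taxon 8 — a synapomorphy uniting that clade.
IV: derived state '0' in Taxon 1 and Taxon 3 only — synapomorphy for {Taxon 1, Taxon 3}.
V: derived state '0' in Taxon 1, Taxon 3, Taxon 7, and Taxon 8 only — synapomorphy for {Taxon 1, Taxon 3, Taxon 7, Taxon 8}.
Most parsimonious ingroup topology: (((Taxon 8,Taxon 7),(Taxon 1,Taxon 3)),Taxon 4).
The clade {Taxon 7, Taxon 8} is supported by III: its derived state '1' occurs in exactly those taxa and in no other taxon (including the outgroup).

III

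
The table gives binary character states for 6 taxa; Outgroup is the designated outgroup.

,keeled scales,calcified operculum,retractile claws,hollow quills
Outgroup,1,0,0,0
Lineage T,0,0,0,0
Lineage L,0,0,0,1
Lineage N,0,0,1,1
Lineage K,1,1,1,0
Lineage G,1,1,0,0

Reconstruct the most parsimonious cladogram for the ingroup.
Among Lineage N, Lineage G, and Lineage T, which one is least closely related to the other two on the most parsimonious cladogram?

Character polarity is set by the outgroup: the derived state is whichever differs from the outgroup's state, so for keeled scales the derived state is '0', and for the remaining characters it is '1'.
keeled scales (derived state '0') is shared by Lineage L, Lineage N, and Lineage T — a synapomorphy uniting that clade.
Only Lineage G and Lineage K show the derived state '1' for calcified operculum, supporting them as a clade.
retractile claws groups Lineage K and Lineage N, which is incompatible with the clades supported by the remaining characters; treating it as convergent (homoplasy) costs fewer steps than any alternative tree.
Only Lineage L and Lineage N show the derived state '1' for hollow quills, supporting them as a clade.
Most parsimonious ingroup topology: ((Lineage T,(Lineage L,Lineage N)),(Lineage K,Lineage G)).
Lineage T and Lineage N share a more recent common ancestor with each other than either does with Lineage G, so Lineage G is the least closely related of the three.

Lineage G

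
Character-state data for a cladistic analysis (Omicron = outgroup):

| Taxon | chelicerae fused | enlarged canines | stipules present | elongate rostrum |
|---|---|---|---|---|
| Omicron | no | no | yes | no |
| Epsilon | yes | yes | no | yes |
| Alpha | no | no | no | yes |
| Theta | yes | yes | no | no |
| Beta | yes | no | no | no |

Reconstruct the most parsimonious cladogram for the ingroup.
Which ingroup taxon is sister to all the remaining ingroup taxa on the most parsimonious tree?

Alpha

Character polarity is set by the outgroup: the derived state is whichever differs from the outgroup's state, so for stipules present the derived state is 'no', and for the remaining characters it is 'yes'.
chelicerae fused: derived state 'yes' in Beta, Epsilon, and Theta only — synapomorphy for {Beta, Epsilon, Theta}.
enlarged canines (derived state 'yes') is shared by Epsilon and Theta — a synapomorphy uniting that clade.
All ingroup taxa share the derived state 'no' for stipules present; it defines the ingroup but does not resolve relationships within it.
elongate rostrum (state 'yes') occurs in Alpha and Epsilon but conflicts with the nesting implied by the other characters — most parsimoniously interpreted as homoplasy.
Most parsimonious ingroup topology: (((Epsilon,Theta),Beta),Alpha).
Alpha is sister to the clade containing all other ingroup taxa, so it is the earliest-diverging (most basal) ingroup lineage.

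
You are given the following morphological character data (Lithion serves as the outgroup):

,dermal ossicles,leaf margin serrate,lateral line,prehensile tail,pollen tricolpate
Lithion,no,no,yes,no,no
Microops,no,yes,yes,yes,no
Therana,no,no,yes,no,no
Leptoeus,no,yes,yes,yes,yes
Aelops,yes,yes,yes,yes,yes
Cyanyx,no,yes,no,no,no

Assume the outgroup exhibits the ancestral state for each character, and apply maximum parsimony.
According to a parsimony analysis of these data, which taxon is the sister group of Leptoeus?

Character polarity is set by the outgroup: the derived state is whichever differs from the outgroup's state, so for lateral line the derived state is 'no', and for the remaining characters it is 'yes'.
dermal ossicles: derived state 'yes' in Aelops only — an autapomorphy, so it tells us nothing about relationships among taxa.
leaf margin serrate: derived state 'yes' in Aelops, Cyanyx, Leptoeus, and Microops only — synapomorphy for {Aelops, Cyanyx, Leptoeus, Microops}.
lateral line (derived state 'no') is unique to Cyanyx (autapomorphy; uninformative for grouping).
prehensile tail (derived state 'yes') is shared by Aelops, Leptoeus, and Microops — a synapomorphy uniting that clade.
Only Aelops and Leptoeus show the derived state 'yes' for pollen tricolpate, supporting them as a clade.
Most parsimonious ingroup topology: (((Microops,(Leptoeus,Aelops)),Cyanyx),Therana).
Leptoeus and Aelops form a cherry on this tree, so they are sister taxa.

Aelops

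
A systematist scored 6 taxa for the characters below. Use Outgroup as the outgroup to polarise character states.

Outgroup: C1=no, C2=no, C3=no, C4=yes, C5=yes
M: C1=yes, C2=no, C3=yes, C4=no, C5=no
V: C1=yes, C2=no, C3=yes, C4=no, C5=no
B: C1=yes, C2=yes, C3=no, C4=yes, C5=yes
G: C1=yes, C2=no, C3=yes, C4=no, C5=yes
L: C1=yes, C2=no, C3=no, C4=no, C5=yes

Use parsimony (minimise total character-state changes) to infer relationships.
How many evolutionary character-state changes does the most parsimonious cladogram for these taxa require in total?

5

Character polarity is set by the outgroup: the derived state is whichever differs from the outgroup's state, so for C4, C5 the derived state is 'no', and for the remaining characters it is 'yes'.
C1 (derived state 'yes') is shared by all ingroup taxa — unites the whole ingroup.
C2 (derived state 'yes') is unique to B (autapomorphy; uninformative for grouping).
Only G, M, and V show the derived state 'yes' for C3, supporting them as a clade.
Only G, L, M, and V show the derived state 'no' for C4, supporting them as a clade.
C5 (derived state 'no') is shared by M and V — a synapomorphy uniting that clade.
Most parsimonious ingroup topology: ((((M,V),G),L),B).
Changes per character on this tree: C1: 1; C2: 1; C3: 1; C4: 1; C5: 1.
Total = 5.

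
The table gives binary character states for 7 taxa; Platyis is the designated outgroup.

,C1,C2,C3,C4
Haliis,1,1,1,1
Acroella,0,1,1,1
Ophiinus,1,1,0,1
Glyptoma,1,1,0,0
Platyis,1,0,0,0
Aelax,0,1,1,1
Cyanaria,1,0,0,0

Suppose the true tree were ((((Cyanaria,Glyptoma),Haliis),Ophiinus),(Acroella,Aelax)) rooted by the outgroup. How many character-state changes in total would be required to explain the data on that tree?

7

Map each character onto ((((Cyanaria,Glyptoma),Haliis),Ophiinus),(Acroella,Aelax)) (rooted by Platyis) and count the minimum state changes it requires (Fitch parsimony):
C1: 1; C2: 2; C3: 2; C4: 2.
Total tree length = 7.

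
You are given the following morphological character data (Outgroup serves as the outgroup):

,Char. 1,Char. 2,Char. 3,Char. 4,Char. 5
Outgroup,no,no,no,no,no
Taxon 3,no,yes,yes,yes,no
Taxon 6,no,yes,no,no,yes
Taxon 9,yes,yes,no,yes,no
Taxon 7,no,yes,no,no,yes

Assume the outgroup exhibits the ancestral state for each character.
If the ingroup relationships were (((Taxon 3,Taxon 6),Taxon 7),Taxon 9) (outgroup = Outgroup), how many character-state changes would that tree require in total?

Map each character onto (((Taxon 3,Taxon 6),Taxon 7),Taxon 9) (rooted by Outgroup) and count the minimum state changes it requires (Fitch parsimony):
Char. 1: 1; Char. 2: 1; Char. 3: 1; Char. 4: 2; Char. 5: 2.
Total tree length = 7.

7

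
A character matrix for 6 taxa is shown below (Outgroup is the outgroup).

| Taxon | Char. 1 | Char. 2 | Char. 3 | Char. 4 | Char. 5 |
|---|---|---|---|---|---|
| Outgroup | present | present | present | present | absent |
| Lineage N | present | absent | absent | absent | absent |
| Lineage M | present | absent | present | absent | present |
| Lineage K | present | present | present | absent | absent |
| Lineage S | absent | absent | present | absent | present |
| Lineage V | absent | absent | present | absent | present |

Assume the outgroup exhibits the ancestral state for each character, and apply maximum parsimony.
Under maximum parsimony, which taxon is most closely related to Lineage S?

Character polarity is set by the outgroup: the derived state is whichever differs from the outgroup's state, so for Char. 1, Char. 2, Char. 3, Char. 4 the derived state is 'absent', and for the remaining characters it is 'present'.
Char. 1: derived state 'absent' in Lineage S and Lineage V only — synapomorphy for {Lineage S, Lineage V}.
Char. 2 (derived state 'absent') is shared by Lineage M, Lineage N, Lineage S, and Lineage V — a synapomorphy uniting that clade.
Char. 3 (derived state 'absent') is unique to Lineage N (autapomorphy; uninformative for grouping).
Char. 4 (derived state 'absent') is shared by all ingroup taxa — unites the whole ingroup.
Char. 5: derived state 'present' in Lineage M, Lineage S, and Lineage V only — synapomorphy for {Lineage M, Lineage S, Lineage V}.
Most parsimonious ingroup topology: ((Lineage N,(Lineage M,(Lineage S,Lineage V))),Lineage K).
Lineage S and Lineage V form a cherry on this tree, so they are sister taxa.

Lineage V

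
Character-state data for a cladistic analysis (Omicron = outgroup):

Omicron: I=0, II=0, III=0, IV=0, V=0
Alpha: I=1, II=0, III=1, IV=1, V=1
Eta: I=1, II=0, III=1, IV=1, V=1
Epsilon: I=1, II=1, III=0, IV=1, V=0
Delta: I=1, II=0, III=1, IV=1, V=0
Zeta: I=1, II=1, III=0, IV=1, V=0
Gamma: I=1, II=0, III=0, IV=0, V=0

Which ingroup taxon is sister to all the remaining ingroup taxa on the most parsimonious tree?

The outgroup has state '0' for every character, so '1' is the derived state throughout.
I (derived state '1') is shared by all ingroup taxa — unites the whole ingroup.
II (derived state '1') is shared by Epsilon and Zeta — a synapomorphy uniting that clade.
III: derived state '1' in Alpha, Delta, and Eta only — synapomorphy for {Alpha, Delta, Eta}.
IV: derived state '1' in Alpha, Delta, Epsilon, Eta, and Zeta only — synapomorphy for {Alpha, Delta, Epsilon, Eta, Zeta}.
Only Alpha and Eta show the derived state '1' for V, supporting them as a clade.
Most parsimonious ingroup topology: ((((Alpha,Eta),Delta),(Epsilon,Zeta)),Gamma).
Gamma is sister to the clade containing all other ingroup taxa, so it is the earliest-diverging (most basal) ingroup lineage.

Gamma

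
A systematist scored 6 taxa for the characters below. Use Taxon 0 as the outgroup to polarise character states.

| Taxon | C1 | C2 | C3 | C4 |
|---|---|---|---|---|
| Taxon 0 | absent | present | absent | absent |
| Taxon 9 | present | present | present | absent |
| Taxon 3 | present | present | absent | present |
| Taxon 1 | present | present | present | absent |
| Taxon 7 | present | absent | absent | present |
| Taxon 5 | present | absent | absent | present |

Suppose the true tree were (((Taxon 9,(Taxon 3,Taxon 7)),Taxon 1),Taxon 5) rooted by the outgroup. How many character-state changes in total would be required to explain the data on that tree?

Map each character onto (((Taxon 9,(Taxon 3,Taxon 7)),Taxon 1),Taxon 5) (rooted by Taxon 0) and count the minimum state changes it requires (Fitch parsimony):
C1: 1; C2: 2; C3: 2; C4: 2.
Total tree length = 7.

7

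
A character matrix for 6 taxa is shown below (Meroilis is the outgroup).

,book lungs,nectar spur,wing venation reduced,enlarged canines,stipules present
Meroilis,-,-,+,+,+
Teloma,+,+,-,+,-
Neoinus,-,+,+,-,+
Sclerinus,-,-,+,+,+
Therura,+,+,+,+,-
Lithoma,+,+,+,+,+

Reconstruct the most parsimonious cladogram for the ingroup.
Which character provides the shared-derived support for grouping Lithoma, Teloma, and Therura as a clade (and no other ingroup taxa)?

book lungs

Character polarity is set by the outgroup: the derived state is whichever differs from the outgroup's state, so for wing venation reduced, enlarged canines, stipules present the derived state is '-', and for the remaining characters it is '+'.
Only Lithoma, Teloma, and Therura show the derived state '+' for book lungs, supporting them as a clade.
nectar spur (derived state '+') is shared by Lithoma, Neoinus, Teloma, and Therura — a synapomorphy uniting that clade.
wing venation reduced (derived state '-') is unique to Teloma (autapomorphy; uninformative for grouping).
enlarged canines (derived state '-') is unique to Neoinus (autapomorphy; uninformative for grouping).
stipules present: derived state '-' in Teloma and Therura only — synapomorphy for {Teloma, Therura}.
Most parsimonious ingroup topology: ((((Teloma,Therura),Lithoma),Neoinus),Sclerinus).
The clade {Lithoma, Teloma, Therura} is supported by book lungs: its derived state '+' occurs in exactly those taxa and in no other taxon (including the outgroup).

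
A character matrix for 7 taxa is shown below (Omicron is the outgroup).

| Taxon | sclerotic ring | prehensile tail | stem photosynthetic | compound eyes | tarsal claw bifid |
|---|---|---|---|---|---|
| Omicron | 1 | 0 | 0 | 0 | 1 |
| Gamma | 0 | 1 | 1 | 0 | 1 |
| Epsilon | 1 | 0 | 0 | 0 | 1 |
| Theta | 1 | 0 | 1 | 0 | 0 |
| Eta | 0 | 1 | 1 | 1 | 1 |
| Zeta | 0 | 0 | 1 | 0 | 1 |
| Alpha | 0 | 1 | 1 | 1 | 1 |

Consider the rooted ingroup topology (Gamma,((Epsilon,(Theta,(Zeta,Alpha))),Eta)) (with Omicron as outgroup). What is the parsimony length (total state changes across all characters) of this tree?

Map each character onto (Gamma,((Epsilon,(Theta,(Zeta,Alpha))),Eta)) (rooted by Omicron) and count the minimum state changes it requires (Fitch parsimony):
sclerotic ring: 3; prehensile tail: 3; stem photosynthetic: 2; compound eyes: 2; tarsal claw bifid: 1.
Total tree length = 11.

11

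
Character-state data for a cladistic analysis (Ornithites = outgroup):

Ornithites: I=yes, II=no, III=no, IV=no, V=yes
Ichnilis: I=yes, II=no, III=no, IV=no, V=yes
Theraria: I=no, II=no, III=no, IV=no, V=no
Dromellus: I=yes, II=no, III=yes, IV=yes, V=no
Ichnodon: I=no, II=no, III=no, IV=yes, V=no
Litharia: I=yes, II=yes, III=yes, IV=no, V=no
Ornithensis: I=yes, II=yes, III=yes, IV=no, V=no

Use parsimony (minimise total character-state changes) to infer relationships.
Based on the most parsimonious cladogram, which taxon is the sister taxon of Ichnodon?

Theraria

Character polarity is set by the outgroup: the derived state is whichever differs from the outgroup's state, so for I, V the derived state is 'no', and for the remaining characters it is 'yes'.
Only Ichnodon and Theraria show the derived state 'no' for I, supporting them as a clade.
II (derived state 'yes') is shared by Litharia and Ornithensis — a synapomorphy uniting that clade.
III (derived state 'yes') is shared by Dromellus, Litharia, and Ornithensis — a synapomorphy uniting that clade.
IV (state 'yes') occurs in Dromellus and Ichnodon but conflicts with the nesting implied by the other characters — most parsimoniously interpreted as homoplasy.
V (derived state 'no') is shared by Dromellus, Ichnodon, Litharia, Ornithensis, and Theraria — a synapomorphy uniting that clade.
Most parsimonious ingroup topology: (Ichnilis,((Theraria,Ichnodon),(Dromellus,(Litharia,Ornithensis)))).
Ichnodon and Theraria form a cherry on this tree, so they are sister taxa.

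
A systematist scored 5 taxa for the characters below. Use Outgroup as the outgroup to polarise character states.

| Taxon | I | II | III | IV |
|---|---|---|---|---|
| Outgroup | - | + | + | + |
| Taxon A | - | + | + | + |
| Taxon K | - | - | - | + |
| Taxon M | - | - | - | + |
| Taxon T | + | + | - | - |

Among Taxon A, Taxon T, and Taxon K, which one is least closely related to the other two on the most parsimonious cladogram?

Taxon A

Character polarity is set by the outgroup: the derived state is whichever differs from the outgroup's state, so for II, III, IV the derived state is '-', and for the remaining characters it is '+'.
I: derived state '+' in Taxon T only — an autapomorphy, so it tells us nothing about relationships among taxa.
II (derived state '-') is shared by Taxon K and Taxon M — a synapomorphy uniting that clade.
Only Taxon K, Taxon M, and Taxon T show the derived state '-' for III, supporting them as a clade.
IV: derived state '-' in Taxon T only — an autapomorphy, so it tells us nothing about relationships among taxa.
Most parsimonious ingroup topology: (Taxon A,((Taxon K,Taxon M),Taxon T)).
Taxon T and Taxon K share a more recent common ancestor with each other than either does with Taxon A, so Taxon A is the least closely related of the three.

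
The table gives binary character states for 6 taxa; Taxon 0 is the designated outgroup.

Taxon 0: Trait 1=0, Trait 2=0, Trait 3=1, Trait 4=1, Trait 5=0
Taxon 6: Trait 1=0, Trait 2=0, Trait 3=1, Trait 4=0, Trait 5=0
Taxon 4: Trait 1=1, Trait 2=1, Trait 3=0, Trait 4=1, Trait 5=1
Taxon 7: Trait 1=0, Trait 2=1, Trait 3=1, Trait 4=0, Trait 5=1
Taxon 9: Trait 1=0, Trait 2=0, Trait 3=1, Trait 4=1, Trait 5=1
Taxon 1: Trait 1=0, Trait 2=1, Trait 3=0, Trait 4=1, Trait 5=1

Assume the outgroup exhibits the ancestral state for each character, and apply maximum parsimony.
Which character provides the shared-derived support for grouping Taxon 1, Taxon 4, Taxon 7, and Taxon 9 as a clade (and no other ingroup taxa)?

Trait 5

Character polarity is set by the outgroup: the derived state is whichever differs from the outgroup's state, so for Trait 3, Trait 4 the derived state is '0', and for the remaining characters it is '1'.
Trait 1: derived state '1' in Taxon 4 only — an autapomorphy, so it tells us nothing about relationships among taxa.
Only Taxon 1, Taxon 4, and Taxon 7 show the derived state '1' for Trait 2, supporting them as a clade.
Trait 3 (derived state '0') is shared by Taxon 1 and Taxon 4 — a synapomorphy uniting that clade.
Trait 4 (state '0') occurs in Taxon 6 and Taxon 7 but conflicts with the nesting implied by the other characters — most parsimoniously interpreted as homoplasy.
Trait 5 (derived state '1') is shared by Taxon 1, Taxon 4, Taxon 7, and Taxon 9 — a synapomorphy uniting that clade.
Most parsimonious ingroup topology: (Taxon 6,(((Taxon 4,Taxon 1),Taxon 7),Taxon 9)).
The clade {Taxon 1, Taxon 4, Taxon 7, Taxon 9} is supported by Trait 5: its derived state '1' occurs in exactly those taxa and in no other taxon (including the outgroup).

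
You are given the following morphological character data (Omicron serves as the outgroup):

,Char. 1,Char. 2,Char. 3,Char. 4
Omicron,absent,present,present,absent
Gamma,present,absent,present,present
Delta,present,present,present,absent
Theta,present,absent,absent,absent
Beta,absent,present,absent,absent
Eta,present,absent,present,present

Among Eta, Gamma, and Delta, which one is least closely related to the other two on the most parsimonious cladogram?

Character polarity is set by the outgroup: the derived state is whichever differs from the outgroup's state, so for Char. 2, Char. 3 the derived state is 'absent', and for the remaining characters it is 'present'.
Char. 1 (derived state 'present') is shared by Delta, Eta, Gamma, and Theta — a synapomorphy uniting that clade.
Char. 2 (derived state 'absent') is shared by Eta, Gamma, and Theta — a synapomorphy uniting that clade.
Char. 3 (state 'absent') occurs in Beta and Theta but conflicts with the nesting implied by the other characters — most parsimoniously interpreted as homoplasy.
Only Eta and Gamma show the derived state 'present' for Char. 4, supporting them as a clade.
Most parsimonious ingroup topology: ((((Gamma,Eta),Theta),Delta),Beta).
Gamma and Eta share a more recent common ancestor with each other than either does with Delta, so Delta is the least closely related of the three.

Delta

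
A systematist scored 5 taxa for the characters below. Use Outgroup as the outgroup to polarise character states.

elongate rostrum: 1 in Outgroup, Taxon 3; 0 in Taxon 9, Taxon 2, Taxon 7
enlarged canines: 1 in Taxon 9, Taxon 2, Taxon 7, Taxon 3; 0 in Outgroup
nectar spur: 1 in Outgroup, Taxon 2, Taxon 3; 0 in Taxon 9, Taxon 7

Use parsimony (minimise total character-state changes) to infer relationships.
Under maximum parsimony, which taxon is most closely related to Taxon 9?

Taxon 7

Character polarity is set by the outgroup: the derived state is whichever differs from the outgroup's state, so for elongate rostrum, nectar spur the derived state is '0', and for the remaining characters it is '1'.
Only Taxon 2, Taxon 7, and Taxon 9 show the derived state '0' for elongate rostrum, supporting them as a clade.
enlarged canines (derived state '1') is shared by all ingroup taxa — unites the whole ingroup.
Only Taxon 7 and Taxon 9 show the derived state '0' for nectar spur, supporting them as a clade.
Most parsimonious ingroup topology: (((Taxon 9,Taxon 7),Taxon 2),Taxon 3).
Taxon 9 and Taxon 7 form a cherry on this tree, so they are sister taxa.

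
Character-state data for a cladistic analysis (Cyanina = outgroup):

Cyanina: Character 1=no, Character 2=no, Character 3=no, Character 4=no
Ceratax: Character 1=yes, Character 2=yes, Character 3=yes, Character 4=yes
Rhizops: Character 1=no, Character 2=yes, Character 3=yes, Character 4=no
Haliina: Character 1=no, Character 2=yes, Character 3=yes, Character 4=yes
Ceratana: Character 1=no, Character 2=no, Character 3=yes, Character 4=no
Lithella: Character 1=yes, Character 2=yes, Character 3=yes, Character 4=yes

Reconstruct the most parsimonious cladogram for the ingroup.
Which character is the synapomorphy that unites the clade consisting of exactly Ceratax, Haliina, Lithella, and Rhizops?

The outgroup has state 'no' for every character, so 'yes' is the derived state throughout.
Character 1: derived state 'yes' in Ceratax and Lithella only — synapomorphy for {Ceratax, Lithella}.
Character 2 (derived state 'yes') is shared by Ceratax, Haliina, Lithella, and Rhizops — a synapomorphy uniting that clade.
Character 3 (derived state 'yes') is shared by all ingroup taxa — unites the whole ingroup.
Character 4: derived state 'yes' in Ceratax, Haliina, and Lithella only — synapomorphy for {Ceratax, Haliina, Lithella}.
Most parsimonious ingroup topology: ((((Ceratax,Lithella),Haliina),Rhizops),Ceratana).
The clade {Ceratax, Haliina, Lithella, Rhizops} is supported by Character 2: its derived state 'yes' occurs in exactly those taxa and in no other taxon (including the outgroup).

Character 2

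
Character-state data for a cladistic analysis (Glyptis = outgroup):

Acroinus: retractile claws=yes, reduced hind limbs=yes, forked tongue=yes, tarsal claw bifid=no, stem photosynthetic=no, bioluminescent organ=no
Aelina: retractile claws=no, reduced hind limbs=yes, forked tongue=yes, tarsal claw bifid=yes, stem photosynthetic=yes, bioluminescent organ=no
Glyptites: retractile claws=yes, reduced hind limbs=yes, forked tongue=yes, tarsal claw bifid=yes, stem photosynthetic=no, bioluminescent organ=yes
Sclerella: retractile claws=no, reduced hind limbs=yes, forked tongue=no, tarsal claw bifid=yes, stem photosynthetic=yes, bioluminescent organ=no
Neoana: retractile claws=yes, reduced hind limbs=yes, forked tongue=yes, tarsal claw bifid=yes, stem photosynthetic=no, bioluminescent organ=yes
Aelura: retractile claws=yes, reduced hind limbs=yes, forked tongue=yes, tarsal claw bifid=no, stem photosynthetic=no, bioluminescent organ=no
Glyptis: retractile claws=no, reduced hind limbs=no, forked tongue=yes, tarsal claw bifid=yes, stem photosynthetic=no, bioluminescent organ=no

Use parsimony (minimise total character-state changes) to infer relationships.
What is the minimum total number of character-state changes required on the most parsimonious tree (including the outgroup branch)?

6

Character polarity is set by the outgroup: the derived state is whichever differs from the outgroup's state, so for forked tongue, tarsal claw bifid the derived state is 'no', and for the remaining characters it is 'yes'.
retractile claws: derived state 'yes' in Acroinus, Aelura, Glyptites, and Neoana only — synapomorphy for {Acroinus, Aelura, Glyptites, Neoana}.
All ingroup taxa share the derived state 'yes' for reduced hind limbs; it defines the ingroup but does not resolve relationships within it.
forked tongue (derived state 'no') is unique to Sclerella (autapomorphy; uninformative for grouping).
tarsal claw bifid: derived state 'no' in Acroinus and Aelura only — synapomorphy for {Acroinus, Aelura}.
Only Aelina and Sclerella show the derived state 'yes' for stem photosynthetic, supporting them as a clade.
bioluminescent organ (derived state 'yes') is shared by Glyptites and Neoana — a synapomorphy uniting that clade.
Most parsimonious ingroup topology: (((Acroinus,Aelura),(Neoana,Glyptites)),(Aelina,Sclerella)).
Changes per character on this tree: retractile claws: 1; reduced hind limbs: 1; forked tongue: 1; tarsal claw bifid: 1; stem photosynthetic: 1; bioluminescent organ: 1.
Total = 6.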